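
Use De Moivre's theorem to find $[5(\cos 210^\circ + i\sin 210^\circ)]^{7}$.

By De Moivre: z^n = r^n(cos(nθ) + i sin(nθ))
= 5^7(cos(7*210°) + i sin(7*210°))
= 78125(cos 30° + i sin 30°)
= 78125*sqrt(3)/2 + (78125/2)i


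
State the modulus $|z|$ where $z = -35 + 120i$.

|z| = sqrt(a^2 + b^2) = sqrt((-35)^2 + 120^2) = sqrt(15625) = 125


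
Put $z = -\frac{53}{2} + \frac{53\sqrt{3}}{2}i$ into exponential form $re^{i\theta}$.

r = |z| = sqrt((-53/2)^2 + (53*sqrt(3)/2)^2) = sqrt(2809/4 + 8427/4) = sqrt(2809) = 53
θ = arctan(b/a) = arctan(45.8993/-26.5) (quadrant-adjusted) = 120° = 2π/3
z = 53e^(i*2π/3)


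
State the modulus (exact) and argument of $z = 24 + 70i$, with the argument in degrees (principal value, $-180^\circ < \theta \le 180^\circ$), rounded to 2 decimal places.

|z| = sqrt(24^2 + 70^2) = 74
arg(z) = arctan(b/a) = arctan(70/24) (quadrant-adjusted) = 71.08°


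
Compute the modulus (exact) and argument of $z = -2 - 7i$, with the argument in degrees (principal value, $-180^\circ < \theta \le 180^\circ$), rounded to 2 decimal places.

|z| = sqrt((-2)^2 + (-7)^2) = sqrt(53)
arg(z) = arctan(b/a) = arctan(-7/-2) (quadrant-adjusted) = -105.95°


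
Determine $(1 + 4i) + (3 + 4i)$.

(1 + 3) + (4 + 4)i = 4 + 8i


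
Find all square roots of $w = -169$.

|w| = 169, arg(w) = 180°
Root modulus = 169^(1/2) = 13
Root arguments: θ_k = (180° + 360°k)/2 for k = 0, 1, ..., 1
Roots: 13i, -13i


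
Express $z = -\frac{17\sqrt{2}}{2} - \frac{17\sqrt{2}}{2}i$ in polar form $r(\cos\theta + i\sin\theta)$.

r = |z| = sqrt(a^2 + b^2) = sqrt((-17*sqrt(2)/2)^2 + (-17*sqrt(2)/2)^2) = sqrt(289/2 + 289/2) = sqrt(289) = 17
θ = arctan(b/a) = arctan(-12.0208/-12.0208) (quadrant-adjusted) = 225°
z = 17(cos 225° + i sin 225°)


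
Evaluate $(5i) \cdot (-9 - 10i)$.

(a1*a2 - b1*b2) + (a1*b2 + b1*a2)i
= (0 - (-50)) + (0 + (-45))i
= 50 - 45i


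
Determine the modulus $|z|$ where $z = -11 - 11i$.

|z| = sqrt(a^2 + b^2) = sqrt((-11)^2 + (-11)^2) = sqrt(242) = sqrt(242)


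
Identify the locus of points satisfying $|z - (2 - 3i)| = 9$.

|z - z0| = r describes a circle centered at z0 with radius r
Here z0 = 2 - 3i and r = 9
Locus: Circle centered at (2, -3) with radius 9


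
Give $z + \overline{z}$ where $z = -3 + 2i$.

z + conjugate(z) = (a + bi) + (a - bi) = 2a
= 2 * (-3) = -6


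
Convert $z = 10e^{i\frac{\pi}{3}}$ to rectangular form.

a = r cos θ = 10 * 1/2 = 5
b = r sin θ = 10 * sqrt(3)/2 = 5*sqrt(3)
z = 5 + 5*sqrt(3)i


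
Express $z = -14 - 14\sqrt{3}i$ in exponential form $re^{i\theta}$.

r = |z| = sqrt((-14)^2 + (-14*sqrt(3))^2) = sqrt(196 + 588) = sqrt(784) = 28
θ = arctan(b/a) = arctan(-24.2487/-14) (quadrant-adjusted) = -120° = -2π/3
z = 28e^(-i*2π/3)


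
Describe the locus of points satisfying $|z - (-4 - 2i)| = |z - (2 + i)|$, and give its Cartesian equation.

|z - z1| = |z - z2| means z is equidistant from z1 and z2,
i.e. the perpendicular bisector of the segment from (-4, -2) to (2, 1) (midpoint (-1, -1/2)).
With z = x + yi, square both sides:
(x - (-4))^2 + (y - (-2))^2 = (x - 2)^2 + (y - 1)^2
The x^2 and y^2 terms cancel: 12x + 6y = 5 - 20 = -15
Simplify: 4x + 2y = -5
Locus: Perpendicular bisector of the segment from (-4, -2) to (2, 1): the line 4x + 2y = -5


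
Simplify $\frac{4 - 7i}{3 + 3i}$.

Multiply numerator and denominator by conjugate (3 - 3i):
= (4 - 7i)(3 - 3i) / (3^2 + 3^2)
= (-9 - 33i) / 18
Divide through by 3: (-3 - 11i) / 6
= -1/2 - (11/6)i


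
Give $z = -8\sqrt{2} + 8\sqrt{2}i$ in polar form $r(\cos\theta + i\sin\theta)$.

r = |z| = sqrt(a^2 + b^2) = sqrt((-8*sqrt(2))^2 + (8*sqrt(2))^2) = sqrt(128 + 128) = sqrt(256) = 16
θ = arctan(b/a) = arctan(11.3137/-11.3137) (quadrant-adjusted) = 135°
z = 16(cos 135° + i sin 135°)


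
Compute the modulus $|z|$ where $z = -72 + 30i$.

|z| = sqrt(a^2 + b^2) = sqrt((-72)^2 + 30^2) = sqrt(6084) = 78


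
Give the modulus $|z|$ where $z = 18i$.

|z| = sqrt(a^2 + b^2) = sqrt(0^2 + 18^2) = sqrt(324) = 18


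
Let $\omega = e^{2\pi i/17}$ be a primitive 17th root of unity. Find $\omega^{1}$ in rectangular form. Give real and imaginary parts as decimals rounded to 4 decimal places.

ω^1 = e^(2πi·1/17) = e^(i·2π/17)
= cos(2π/17) + i sin(2π/17)
= 0.9325 + 0.3612i


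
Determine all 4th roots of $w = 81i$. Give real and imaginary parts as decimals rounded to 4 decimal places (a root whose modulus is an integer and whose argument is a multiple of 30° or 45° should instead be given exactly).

|w| = 81, arg(w) = 90°
Root modulus = 81^(1/4) = 3
Root arguments: θ_k = (90° + 360°k)/4 for k = 0, 1, ..., 3
Compute each root as (root modulus)(cos θ_k + i sin θ_k) using full-precision intermediates, then round to 4 decimal places.
Roots: 2.7716 + 1.1481i, -1.1481 + 2.7716i, -2.7716 - 1.1481i, 1.1481 - 2.7716i


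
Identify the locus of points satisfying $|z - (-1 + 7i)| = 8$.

|z - z0| = r describes a circle centered at z0 with radius r
Here z0 = -1 + 7i and r = 8
Locus: Circle centered at (-1, 7) with radius 8


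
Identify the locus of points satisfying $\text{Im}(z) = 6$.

Im(z) = y where z = x + yi; the equation y = 6 is satisfied by all points with that y-coordinate
Locus: Horizontal line y = 6


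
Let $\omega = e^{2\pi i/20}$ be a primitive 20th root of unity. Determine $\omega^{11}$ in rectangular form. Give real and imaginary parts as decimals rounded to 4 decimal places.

ω^11 = e^(2πi·11/20) = e^(i·11π/10)
= cos(11π/10) + i sin(11π/10)
= -0.9511 - 0.3090i


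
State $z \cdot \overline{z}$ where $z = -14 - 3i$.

z * conjugate(z) = |z|^2 = a^2 + b^2
= (-14)^2 + (-3)^2 = 205


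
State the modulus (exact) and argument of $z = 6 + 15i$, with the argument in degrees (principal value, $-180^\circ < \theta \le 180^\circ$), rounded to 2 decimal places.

|z| = sqrt(6^2 + 15^2) = sqrt(261)
arg(z) = arctan(b/a) = arctan(15/6) (quadrant-adjusted) = 68.20°


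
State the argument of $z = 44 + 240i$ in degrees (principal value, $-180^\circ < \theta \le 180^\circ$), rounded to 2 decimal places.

θ = arctan(b/a) = arctan(240/44) (quadrant-adjusted) = 79.61°


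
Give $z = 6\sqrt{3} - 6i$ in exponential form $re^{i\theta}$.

r = |z| = sqrt((6*sqrt(3))^2 + (-6)^2) = sqrt(108 + 36) = sqrt(144) = 12
θ = arctan(b/a) = arctan(-6/10.3923) (quadrant-adjusted) = -30° = -π/6
z = 12e^(-i*π/6)


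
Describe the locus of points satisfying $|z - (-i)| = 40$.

|z - z0| = r describes a circle centered at z0 with radius r
Here z0 = -i and r = 40
Locus: Circle centered at (0, -1) with radius 40


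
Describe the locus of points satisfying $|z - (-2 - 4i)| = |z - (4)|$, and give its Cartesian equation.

|z - z1| = |z - z2| means z is equidistant from z1 and z2,
i.e. the perpendicular bisector of the segment from (-2, -4) to (4, 0) (midpoint (1, -2)).
With z = x + yi, square both sides:
(x - (-2))^2 + (y - (-4))^2 = (x - 4)^2 + (y - 0)^2
The x^2 and y^2 terms cancel: 12x + 8y = 16 - 20 = -4
Simplify: 3x + 2y = -1
Locus: Perpendicular bisector of the segment from (-2, -4) to (4, 0): the line 3x + 2y = -1


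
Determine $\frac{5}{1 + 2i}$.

Multiply numerator and denominator by conjugate (1 - 2i):
= (5)(1 - 2i) / (1^2 + 2^2)
= (5 - 10i) / 5
= 1 - 2i


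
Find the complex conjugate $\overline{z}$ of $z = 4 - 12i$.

If z = a + bi, then conjugate(z) = a - bi
conjugate(4 - 12i) = 4 + 12i


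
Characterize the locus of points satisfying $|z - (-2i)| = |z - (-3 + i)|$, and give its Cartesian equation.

|z - z1| = |z - z2| means z is equidistant from z1 and z2,
i.e. the perpendicular bisector of the segment from (0, -2) to (-3, 1) (midpoint (-3/2, -1/2)).
With z = x + yi, square both sides:
(x - 0)^2 + (y - (-2))^2 = (x - (-3))^2 + (y - 1)^2
The x^2 and y^2 terms cancel: -6x + 6y = 10 - 4 = 6
Simplify: x - y = -1
Locus: Perpendicular bisector of the segment from (0, -2) to (-3, 1): the line x - y = -1


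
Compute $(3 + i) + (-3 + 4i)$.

(3 + (-3)) + (1 + 4)i = 5i


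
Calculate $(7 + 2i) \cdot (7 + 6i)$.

(a1*a2 - b1*b2) + (a1*b2 + b1*a2)i
= (49 - 12) + (42 + 14)i
= 37 + 56i


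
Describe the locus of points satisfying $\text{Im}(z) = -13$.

Im(z) = y where z = x + yi; the equation y = -13 is satisfied by all points with that y-coordinate
Locus: Horizontal line y = -13


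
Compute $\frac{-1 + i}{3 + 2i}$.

Multiply numerator and denominator by conjugate (3 - 2i):
= (-1 + i)(3 - 2i) / (3^2 + 2^2)
= (-1 + 5i) / 13
= -1/13 + (5/13)i


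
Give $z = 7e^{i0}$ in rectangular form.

a = r cos θ = 7 * 1 = 7
b = r sin θ = 7 * 0 = 0
z = 7


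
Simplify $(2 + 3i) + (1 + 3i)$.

(2 + 1) + (3 + 3)i = 3 + 6i


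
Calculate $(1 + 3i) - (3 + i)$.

(1 - 3) + (3 - 1)i = -2 + 2i


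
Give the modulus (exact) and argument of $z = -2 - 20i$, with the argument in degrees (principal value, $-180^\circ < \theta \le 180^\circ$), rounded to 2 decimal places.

|z| = sqrt((-2)^2 + (-20)^2) = sqrt(404)
arg(z) = arctan(b/a) = arctan(-20/-2) (quadrant-adjusted) = -95.71°


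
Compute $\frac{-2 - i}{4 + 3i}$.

Multiply numerator and denominator by conjugate (4 - 3i):
= (-2 - i)(4 - 3i) / (4^2 + 3^2)
= (-11 + 2i) / 25
= -11/25 + (2/25)i


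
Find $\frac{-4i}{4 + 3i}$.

Multiply numerator and denominator by conjugate (4 - 3i):
= (-4i)(4 - 3i) / (4^2 + 3^2)
= (-12 - 16i) / 25
= -12/25 - (16/25)i


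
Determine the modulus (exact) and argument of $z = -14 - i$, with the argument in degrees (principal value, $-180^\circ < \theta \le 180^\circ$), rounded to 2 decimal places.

|z| = sqrt((-14)^2 + (-1)^2) = sqrt(197)
arg(z) = arctan(b/a) = arctan(-1/-14) (quadrant-adjusted) = -175.91°


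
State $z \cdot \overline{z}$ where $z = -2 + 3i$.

z * conjugate(z) = |z|^2 = a^2 + b^2
= (-2)^2 + 3^2 = 13


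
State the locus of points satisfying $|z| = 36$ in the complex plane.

|z| = 36 means sqrt(x^2 + y^2) = 36
This is a circle of radius 36 centered at the origin


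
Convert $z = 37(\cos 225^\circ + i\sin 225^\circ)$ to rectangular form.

a = r cos θ = 37 * -sqrt(2)/2 = -37*sqrt(2)/2
b = r sin θ = 37 * -sqrt(2)/2 = -37*sqrt(2)/2
z = -37*sqrt(2)/2 - (37*sqrt(2)/2)i


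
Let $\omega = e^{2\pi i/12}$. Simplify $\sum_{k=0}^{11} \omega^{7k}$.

Let ζ = ω^7 = e^(2πi·7/12). Since 12 ∤ 7, ζ ≠ 1.
Sum = Σ_{k=0}^{11} ζ^k = (ζ^12 - 1)/(ζ - 1) = (ω^{7·12} - 1)/(ζ - 1) = (1 - 1)/(ζ - 1) = 0


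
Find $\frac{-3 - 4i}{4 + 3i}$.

Multiply numerator and denominator by conjugate (4 - 3i):
= (-3 - 4i)(4 - 3i) / (4^2 + 3^2)
= (-24 - 7i) / 25
= -24/25 - (7/25)i


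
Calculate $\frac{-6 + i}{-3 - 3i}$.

Multiply numerator and denominator by conjugate (-3 + 3i):
= (-6 + i)(-3 + 3i) / ((-3)^2 + (-3)^2)
= (15 - 21i) / 18
Divide through by 3: (5 - 7i) / 6
= 5/6 - (7/6)i


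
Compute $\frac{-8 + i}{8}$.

Divisor is real, so divide each part by 8:
= -1 + (1/8)i


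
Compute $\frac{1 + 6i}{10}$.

Divisor is real, so divide each part by 10:
= 1/10 + (3/5)i


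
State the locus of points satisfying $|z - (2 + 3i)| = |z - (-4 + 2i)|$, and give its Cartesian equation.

|z - z1| = |z - z2| means z is equidistant from z1 and z2,
i.e. the perpendicular bisector of the segment from (2, 3) to (-4, 2) (midpoint (-1, 5/2)).
With z = x + yi, square both sides:
(x - 2)^2 + (y - 3)^2 = (x - (-4))^2 + (y - 2)^2
The x^2 and y^2 terms cancel: -12x + (-2)y = 20 - 13 = 7
Simplify: 12x + 2y = -7
Locus: Perpendicular bisector of the segment from (2, 3) to (-4, 2): the line 12x + 2y = -7


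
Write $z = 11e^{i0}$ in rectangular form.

a = r cos θ = 11 * 1 = 11
b = r sin θ = 11 * 0 = 0
z = 11


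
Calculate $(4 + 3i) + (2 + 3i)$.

(4 + 2) + (3 + 3)i = 6 + 6i


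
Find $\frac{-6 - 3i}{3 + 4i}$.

Multiply numerator and denominator by conjugate (3 - 4i):
= (-6 - 3i)(3 - 4i) / (3^2 + 4^2)
= (-30 + 15i) / 25
Divide through by 5: (-6 + 3i) / 5
= -6/5 + (3/5)i


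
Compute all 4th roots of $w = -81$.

|w| = 81, arg(w) = 180°
Root modulus = 81^(1/4) = 3
Root arguments: θ_k = (180° + 360°k)/4 for k = 0, 1, ..., 3
Roots: 3*sqrt(2)/2 + (3*sqrt(2)/2)i, -3*sqrt(2)/2 + (3*sqrt(2)/2)i, -3*sqrt(2)/2 - (3*sqrt(2)/2)i, 3*sqrt(2)/2 - (3*sqrt(2)/2)i


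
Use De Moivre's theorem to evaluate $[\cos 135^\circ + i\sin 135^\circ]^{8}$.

By De Moivre: z^n = r^n(cos(nθ) + i sin(nθ))
= 1^8(cos(8*135°) + i sin(8*135°))
= 1(cos 0° + i sin 0°)
= 1


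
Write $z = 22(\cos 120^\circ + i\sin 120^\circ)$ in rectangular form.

a = r cos θ = 22 * -1/2 = -11
b = r sin θ = 22 * sqrt(3)/2 = 11*sqrt(3)
z = -11 + 11*sqrt(3)i


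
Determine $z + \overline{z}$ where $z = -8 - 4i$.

z + conjugate(z) = (a + bi) + (a - bi) = 2a
= 2 * (-8) = -16


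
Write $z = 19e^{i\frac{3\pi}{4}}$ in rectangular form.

a = r cos θ = 19 * -sqrt(2)/2 = -19*sqrt(2)/2
b = r sin θ = 19 * sqrt(2)/2 = 19*sqrt(2)/2
z = -19*sqrt(2)/2 + (19*sqrt(2)/2)i


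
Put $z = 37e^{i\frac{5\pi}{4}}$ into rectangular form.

a = r cos θ = 37 * -sqrt(2)/2 = -37*sqrt(2)/2
b = r sin θ = 37 * -sqrt(2)/2 = -37*sqrt(2)/2
z = -37*sqrt(2)/2 - (37*sqrt(2)/2)i


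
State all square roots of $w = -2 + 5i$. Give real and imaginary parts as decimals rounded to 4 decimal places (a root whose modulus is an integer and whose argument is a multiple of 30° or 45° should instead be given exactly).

|w| = sqrt(29) ≈ 5.385165, arg(w) ≈ 111.801409°
Root modulus = sqrt(29)^(1/2) ≈ 2.320596
Root arguments: θ_k = (arg(w) + 360°k)/2 for k = 0, 1, ..., 1
Compute each root as (root modulus)(cos θ_k + i sin θ_k) using full-precision intermediates, then round to 4 decimal places.
Roots: 1.3010 + 1.9216i, -1.3010 - 1.9216i


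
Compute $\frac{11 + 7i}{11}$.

Divisor is real, so divide each part by 11:
= 1 + (7/11)i


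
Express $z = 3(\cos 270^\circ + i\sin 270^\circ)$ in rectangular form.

a = r cos θ = 3 * 0 = 0
b = r sin θ = 3 * -1 = -3
z = -3i


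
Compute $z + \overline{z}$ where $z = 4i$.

z + conjugate(z) = (a + bi) + (a - bi) = 2a
= 2 * 0 = 0


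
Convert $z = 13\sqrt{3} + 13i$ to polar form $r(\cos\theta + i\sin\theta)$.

r = |z| = sqrt(a^2 + b^2) = sqrt((13*sqrt(3))^2 + (13)^2) = sqrt(507 + 169) = sqrt(676) = 26
θ = arctan(b/a) = arctan(13/22.5167) (quadrant-adjusted) = 30°
z = 26(cos 30° + i sin 30°)


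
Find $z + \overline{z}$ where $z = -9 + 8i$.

z + conjugate(z) = (a + bi) + (a - bi) = 2a
= 2 * (-9) = -18


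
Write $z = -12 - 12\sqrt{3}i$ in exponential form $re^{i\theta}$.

r = |z| = sqrt((-12)^2 + (-12*sqrt(3))^2) = sqrt(144 + 432) = sqrt(576) = 24
θ = arctan(b/a) = arctan(-20.7846/-12) (quadrant-adjusted) = -120° = -2π/3
z = 24e^(-i*2π/3)


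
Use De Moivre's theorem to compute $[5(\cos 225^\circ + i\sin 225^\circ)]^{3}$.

By De Moivre: z^n = r^n(cos(nθ) + i sin(nθ))
= 5^3(cos(3*225°) + i sin(3*225°))
= 125(cos 315° + i sin 315°)
= 125*sqrt(2)/2 - (125*sqrt(2)/2)i


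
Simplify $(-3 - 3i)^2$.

(a + bi)^2 = a^2 - b^2 + 2abi
= (-3)^2 - (-3)^2 + 2*(-3)*(-3)i
= 18i


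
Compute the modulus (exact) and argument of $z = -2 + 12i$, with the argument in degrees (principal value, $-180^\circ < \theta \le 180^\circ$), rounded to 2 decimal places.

|z| = sqrt((-2)^2 + 12^2) = sqrt(148)
arg(z) = arctan(b/a) = arctan(12/-2) (quadrant-adjusted) = 99.46°


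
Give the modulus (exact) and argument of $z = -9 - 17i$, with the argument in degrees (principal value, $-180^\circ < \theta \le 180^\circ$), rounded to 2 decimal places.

|z| = sqrt((-9)^2 + (-17)^2) = sqrt(370)
arg(z) = arctan(b/a) = arctan(-17/-9) (quadrant-adjusted) = -117.90°


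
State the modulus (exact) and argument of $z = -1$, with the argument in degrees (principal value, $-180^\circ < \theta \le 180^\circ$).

|z| = sqrt((-1)^2 + 0^2) = 1
b = 0 and a < 0, so z lies on the negative real axis: arg(z) = 180°


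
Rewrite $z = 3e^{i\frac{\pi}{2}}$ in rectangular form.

a = r cos θ = 3 * 0 = 0
b = r sin θ = 3 * 1 = 3
z = 3i


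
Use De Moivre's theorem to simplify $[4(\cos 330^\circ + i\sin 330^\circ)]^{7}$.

By De Moivre: z^n = r^n(cos(nθ) + i sin(nθ))
= 4^7(cos(7*330°) + i sin(7*330°))
= 16384(cos 150° + i sin 150°)
= -8192*sqrt(3) + 8192i


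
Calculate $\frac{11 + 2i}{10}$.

Divisor is real, so divide each part by 10:
= 11/10 + (1/5)i


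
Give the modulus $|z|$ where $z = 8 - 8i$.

|z| = sqrt(a^2 + b^2) = sqrt(8^2 + (-8)^2) = sqrt(128) = sqrt(128)


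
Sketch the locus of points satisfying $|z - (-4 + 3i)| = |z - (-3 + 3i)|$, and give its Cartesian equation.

|z - z1| = |z - z2| means z is equidistant from z1 and z2,
i.e. the perpendicular bisector of the segment from (-4, 3) to (-3, 3) (midpoint (-7/2, 3)).
With z = x + yi, square both sides:
(x - (-4))^2 + (y - 3)^2 = (x - (-3))^2 + (y - 3)^2
The x^2 and y^2 terms cancel: 2x + 0y = 18 - 25 = -7
Simplify: x = -7/2
Locus: Perpendicular bisector of the segment from (-4, 3) to (-3, 3): the line x = -7/2


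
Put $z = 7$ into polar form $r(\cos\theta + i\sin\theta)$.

r = |z| = sqrt(a^2 + b^2) = sqrt((7)^2 + (0)^2) = sqrt(49 + 0) = sqrt(49) = 7
b = 0 and a > 0, so z lies on the positive real axis: θ = 0°
z = 7(cos 0° + i sin 0°)


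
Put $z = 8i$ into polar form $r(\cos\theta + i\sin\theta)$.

r = |z| = sqrt(a^2 + b^2) = sqrt((0)^2 + (8)^2) = sqrt(0 + 64) = sqrt(64) = 8
a = 0 and b > 0, so z lies on the positive imaginary axis: θ = 90°
z = 8(cos 90° + i sin 90°)


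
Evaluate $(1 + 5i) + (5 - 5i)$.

(1 + 5) + (5 + (-5))i = 6


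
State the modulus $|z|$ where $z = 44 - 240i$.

|z| = sqrt(a^2 + b^2) = sqrt(44^2 + (-240)^2) = sqrt(59536) = 244


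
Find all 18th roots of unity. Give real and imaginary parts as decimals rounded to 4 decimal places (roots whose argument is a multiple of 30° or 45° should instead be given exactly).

ω_k = e^(2πik/18) = cos(2πk/18) + i sin(2πk/18) for k = 0, 1, ..., 17
Roots: 1, 0.9397 + 0.3420i, 0.7660 + 0.6428i, 1/2 + (sqrt(3)/2)i, 0.1736 + 0.9848i, -0.1736 + 0.9848i, -1/2 + (sqrt(3)/2)i, -0.7660 + 0.6428i, -0.9397 + 0.3420i, -1, -0.9397 - 0.3420i, -0.7660 - 0.6428i, -1/2 - (sqrt(3)/2)i, -0.1736 - 0.9848i, 0.1736 - 0.9848i, 1/2 - (sqrt(3)/2)i, 0.7660 - 0.6428i, 0.9397 - 0.3420i


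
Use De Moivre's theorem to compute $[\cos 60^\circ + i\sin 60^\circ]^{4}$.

By De Moivre: z^n = r^n(cos(nθ) + i sin(nθ))
= 1^4(cos(4*60°) + i sin(4*60°))
= 1(cos 240° + i sin 240°)
= -1/2 - (sqrt(3)/2)i


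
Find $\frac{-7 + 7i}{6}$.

Divisor is real, so divide each part by 6:
= -7/6 + (7/6)i


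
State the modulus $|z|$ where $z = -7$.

|z| = sqrt(a^2 + b^2) = sqrt((-7)^2 + 0^2) = sqrt(49) = 7


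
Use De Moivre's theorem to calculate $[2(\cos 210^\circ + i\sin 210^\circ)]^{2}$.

By De Moivre: z^n = r^n(cos(nθ) + i sin(nθ))
= 2^2(cos(2*210°) + i sin(2*210°))
= 4(cos 60° + i sin 60°)
= 2 + 2*sqrt(3)i


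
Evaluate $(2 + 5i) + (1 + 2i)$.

(2 + 1) + (5 + 2)i = 3 + 7i


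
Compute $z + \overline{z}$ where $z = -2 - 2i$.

z + conjugate(z) = (a + bi) + (a - bi) = 2a
= 2 * (-2) = -4


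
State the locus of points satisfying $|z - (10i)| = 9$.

|z - z0| = r describes a circle centered at z0 with radius r
Here z0 = 10i and r = 9
Locus: Circle centered at (0, 10) with radius 9


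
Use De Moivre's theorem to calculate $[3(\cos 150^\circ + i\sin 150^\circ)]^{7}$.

By De Moivre: z^n = r^n(cos(nθ) + i sin(nθ))
= 3^7(cos(7*150°) + i sin(7*150°))
= 2187(cos 330° + i sin 330°)
= 2187*sqrt(3)/2 - (2187/2)i


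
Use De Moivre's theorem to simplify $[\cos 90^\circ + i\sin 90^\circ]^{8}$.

By De Moivre: z^n = r^n(cos(nθ) + i sin(nθ))
= 1^8(cos(8*90°) + i sin(8*90°))
= 1(cos 0° + i sin 0°)
= 1


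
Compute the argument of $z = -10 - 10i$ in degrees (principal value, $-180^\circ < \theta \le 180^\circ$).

θ = arctan(b/a) = arctan(-10/-10) (quadrant-adjusted) = -135°


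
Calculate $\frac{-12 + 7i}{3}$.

Divisor is real, so divide each part by 3:
= -4 + (7/3)i


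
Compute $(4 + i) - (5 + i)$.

(4 - 5) + (1 - 1)i = -1


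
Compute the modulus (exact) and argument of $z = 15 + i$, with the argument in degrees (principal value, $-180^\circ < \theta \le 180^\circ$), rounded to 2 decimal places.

|z| = sqrt(15^2 + 1^2) = sqrt(226)
arg(z) = arctan(b/a) = arctan(1/15) (quadrant-adjusted) = 3.81°


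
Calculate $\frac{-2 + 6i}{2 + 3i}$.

Multiply numerator and denominator by conjugate (2 - 3i):
= (-2 + 6i)(2 - 3i) / (2^2 + 3^2)
= (14 + 18i) / 13
= 14/13 + (18/13)i


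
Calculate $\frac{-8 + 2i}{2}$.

Divisor is real, so divide each part by 2:
= -4 + i


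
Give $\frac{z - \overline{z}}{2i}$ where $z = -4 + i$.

z - conjugate(z) = 2bi
(z - conjugate(z))/(2i) = 2bi/(2i) = b = 1


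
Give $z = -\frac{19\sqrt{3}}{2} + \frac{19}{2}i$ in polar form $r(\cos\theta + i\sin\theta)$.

r = |z| = sqrt(a^2 + b^2) = sqrt((-19*sqrt(3)/2)^2 + (19/2)^2) = sqrt(1083/4 + 361/4) = sqrt(361) = 19
θ = arctan(b/a) = arctan(9.5/-16.4545) (quadrant-adjusted) = 150°
z = 19(cos 150° + i sin 150°)


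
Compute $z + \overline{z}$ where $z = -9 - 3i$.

z + conjugate(z) = (a + bi) + (a - bi) = 2a
= 2 * (-9) = -18


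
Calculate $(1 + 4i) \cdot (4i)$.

(a1*a2 - b1*b2) + (a1*b2 + b1*a2)i
= (0 - 16) + (4 + 0)i
= -16 + 4i


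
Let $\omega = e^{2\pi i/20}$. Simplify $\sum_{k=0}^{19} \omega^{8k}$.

Let ζ = ω^8 = e^(2πi·8/20). Since 20 ∤ 8, ζ ≠ 1.
Sum = Σ_{k=0}^{19} ζ^k = (ζ^20 - 1)/(ζ - 1) = (ω^{8·20} - 1)/(ζ - 1) = (1 - 1)/(ζ - 1) = 0


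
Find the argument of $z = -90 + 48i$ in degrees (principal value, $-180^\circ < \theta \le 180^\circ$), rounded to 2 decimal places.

θ = arctan(b/a) = arctan(48/-90) (quadrant-adjusted) = 151.93°


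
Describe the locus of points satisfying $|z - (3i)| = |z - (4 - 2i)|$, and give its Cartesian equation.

|z - z1| = |z - z2| means z is equidistant from z1 and z2,
i.e. the perpendicular bisector of the segment from (0, 3) to (4, -2) (midpoint (2, 1/2)).
With z = x + yi, square both sides:
(x - 0)^2 + (y - 3)^2 = (x - 4)^2 + (y - (-2))^2
The x^2 and y^2 terms cancel: 8x + (-10)y = 20 - 9 = 11
Simplify: 8x - 10y = 11
Locus: Perpendicular bisector of the segment from (0, 3) to (4, -2): the line 8x - 10y = 11


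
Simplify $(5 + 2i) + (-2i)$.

(5 + 0) + (2 + (-2))i = 5


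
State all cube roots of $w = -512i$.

|w| = 512, arg(w) = 270°
Root modulus = 512^(1/3) = 8
Root arguments: θ_k = (270° + 360°k)/3 for k = 0, 1, ..., 2
Roots: 8i, -4*sqrt(3) - 4i, 4*sqrt(3) - 4i


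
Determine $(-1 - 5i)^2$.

(a + bi)^2 = a^2 - b^2 + 2abi
= (-1)^2 - (-5)^2 + 2*(-1)*(-5)i
= -24 + 10i


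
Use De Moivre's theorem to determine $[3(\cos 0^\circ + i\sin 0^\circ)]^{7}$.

By De Moivre: z^n = r^n(cos(nθ) + i sin(nθ))
= 3^7(cos(7*0°) + i sin(7*0°))
= 2187(cos 0° + i sin 0°)
= 2187


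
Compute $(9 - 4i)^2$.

(a + bi)^2 = a^2 - b^2 + 2abi
= 9^2 - (-4)^2 + 2*9*(-4)i
= 65 - 72i


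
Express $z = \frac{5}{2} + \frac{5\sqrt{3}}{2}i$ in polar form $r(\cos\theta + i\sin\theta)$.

r = |z| = sqrt(a^2 + b^2) = sqrt((5/2)^2 + (5*sqrt(3)/2)^2) = sqrt(25/4 + 75/4) = sqrt(25) = 5
θ = arctan(b/a) = arctan(4.3301/2.5) (quadrant-adjusted) = 60°
z = 5(cos 60° + i sin 60°)


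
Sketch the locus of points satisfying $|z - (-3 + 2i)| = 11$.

|z - z0| = r describes a circle centered at z0 with radius r
Here z0 = -3 + 2i and r = 11
Locus: Circle centered at (-3, 2) with radius 11


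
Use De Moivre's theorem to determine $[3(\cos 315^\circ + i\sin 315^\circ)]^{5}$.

By De Moivre: z^n = r^n(cos(nθ) + i sin(nθ))
= 3^5(cos(5*315°) + i sin(5*315°))
= 243(cos 135° + i sin 135°)
= -243*sqrt(2)/2 + (243*sqrt(2)/2)i


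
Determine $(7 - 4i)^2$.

(a + bi)^2 = a^2 - b^2 + 2abi
= 7^2 - (-4)^2 + 2*7*(-4)i
= 33 - 56i


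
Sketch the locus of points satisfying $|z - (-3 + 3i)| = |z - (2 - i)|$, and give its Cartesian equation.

|z - z1| = |z - z2| means z is equidistant from z1 and z2,
i.e. the perpendicular bisector of the segment from (-3, 3) to (2, -1) (midpoint (-1/2, 1)).
With z = x + yi, square both sides:
(x - (-3))^2 + (y - 3)^2 = (x - 2)^2 + (y - (-1))^2
The x^2 and y^2 terms cancel: 10x + (-8)y = 5 - 18 = -13
Simplify: 10x - 8y = -13
Locus: Perpendicular bisector of the segment from (-3, 3) to (2, -1): the line 10x - 8y = -13


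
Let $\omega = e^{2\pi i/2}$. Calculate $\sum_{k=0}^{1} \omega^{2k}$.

Since 2 divides 2, ω^2 = (ω^2)^1 = 1^1 = 1, so every term is 1.
Sum = 2 · 1 = 2


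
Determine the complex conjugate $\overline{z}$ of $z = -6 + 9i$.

If z = a + bi, then conjugate(z) = a - bi
conjugate(-6 + 9i) = -6 - 9i


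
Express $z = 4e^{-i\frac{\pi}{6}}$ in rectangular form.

a = r cos θ = 4 * sqrt(3)/2 = 2*sqrt(3)
b = r sin θ = 4 * -1/2 = -2
z = 2*sqrt(3) - 2i


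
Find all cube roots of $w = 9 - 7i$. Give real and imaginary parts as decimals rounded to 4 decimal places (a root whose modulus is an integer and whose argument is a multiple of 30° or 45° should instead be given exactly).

|w| = sqrt(130) ≈ 11.401754, arg(w) ≈ 322.125016°
Root modulus = sqrt(130)^(1/3) ≈ 2.250733
Root arguments: θ_k = (arg(w) + 360°k)/3 for k = 0, 1, ..., 2
Compute each root as (root modulus)(cos θ_k + i sin θ_k) using full-precision intermediates, then round to 4 decimal places.
Roots: -0.6721 + 2.1480i, -1.5242 - 1.6561i, 2.1963 - 0.4919i


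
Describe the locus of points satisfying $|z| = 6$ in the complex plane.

|z| = 6 means sqrt(x^2 + y^2) = 6
This is a circle of radius 6 centered at the origin


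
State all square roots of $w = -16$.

|w| = 16, arg(w) = 180°
Root modulus = 16^(1/2) = 4
Root arguments: θ_k = (180° + 360°k)/2 for k = 0, 1, ..., 1
Roots: 4i, -4i


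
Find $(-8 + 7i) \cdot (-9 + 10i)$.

(a1*a2 - b1*b2) + (a1*b2 + b1*a2)i
= (72 - 70) + (-80 + (-63))i
= 2 - 143i


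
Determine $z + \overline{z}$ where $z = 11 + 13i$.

z + conjugate(z) = (a + bi) + (a - bi) = 2a
= 2 * 11 = 22


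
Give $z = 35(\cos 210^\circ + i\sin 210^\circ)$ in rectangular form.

a = r cos θ = 35 * -sqrt(3)/2 = -35*sqrt(3)/2
b = r sin θ = 35 * -1/2 = -35/2
z = -35*sqrt(3)/2 - (35/2)i


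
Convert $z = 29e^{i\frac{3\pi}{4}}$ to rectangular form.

a = r cos θ = 29 * -sqrt(2)/2 = -29*sqrt(2)/2
b = r sin θ = 29 * sqrt(2)/2 = 29*sqrt(2)/2
z = -29*sqrt(2)/2 + (29*sqrt(2)/2)i


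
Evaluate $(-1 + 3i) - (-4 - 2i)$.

(-1 - (-4)) + (3 - (-2))i = 3 + 5i


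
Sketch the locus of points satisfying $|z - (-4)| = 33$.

|z - z0| = r describes a circle centered at z0 with radius r
Here z0 = -4 and r = 33
Locus: Circle centered at (-4, 0) with radius 33


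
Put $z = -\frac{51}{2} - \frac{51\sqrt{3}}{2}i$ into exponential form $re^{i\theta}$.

r = |z| = sqrt((-51/2)^2 + (-51*sqrt(3)/2)^2) = sqrt(2601/4 + 7803/4) = sqrt(2601) = 51
θ = arctan(b/a) = arctan(-44.1673/-25.5) (quadrant-adjusted) = 240° = 4π/3
z = 51e^(i*4π/3)


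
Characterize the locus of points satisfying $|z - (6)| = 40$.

|z - z0| = r describes a circle centered at z0 with radius r
Here z0 = 6 and r = 40
Locus: Circle centered at (6, 0) with radius 40


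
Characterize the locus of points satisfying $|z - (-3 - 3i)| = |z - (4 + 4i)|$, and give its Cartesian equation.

|z - z1| = |z - z2| means z is equidistant from z1 and z2,
i.e. the perpendicular bisector of the segment from (-3, -3) to (4, 4) (midpoint (1/2, 1/2)).
With z = x + yi, square both sides:
(x - (-3))^2 + (y - (-3))^2 = (x - 4)^2 + (y - 4)^2
The x^2 and y^2 terms cancel: 14x + 14y = 32 - 18 = 14
Simplify: x + y = 1
Locus: Perpendicular bisector of the segment from (-3, -3) to (4, 4): the line x + y = 1


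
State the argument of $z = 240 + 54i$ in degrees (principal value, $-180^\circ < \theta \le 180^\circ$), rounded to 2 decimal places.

θ = arctan(b/a) = arctan(54/240) (quadrant-adjusted) = 12.68°


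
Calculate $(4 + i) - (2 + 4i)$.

(4 - 2) + (1 - 4)i = 2 - 3i


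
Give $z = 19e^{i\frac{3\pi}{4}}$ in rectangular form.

a = r cos θ = 19 * -sqrt(2)/2 = -19*sqrt(2)/2
b = r sin θ = 19 * sqrt(2)/2 = 19*sqrt(2)/2
z = -19*sqrt(2)/2 + (19*sqrt(2)/2)i


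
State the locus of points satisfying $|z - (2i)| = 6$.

|z - z0| = r describes a circle centered at z0 with radius r
Here z0 = 2i and r = 6
Locus: Circle centered at (0, 2) with radius 6


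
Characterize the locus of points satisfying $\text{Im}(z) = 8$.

Im(z) = y where z = x + yi; the equation y = 8 is satisfied by all points with that y-coordinate
Locus: Horizontal line y = 8


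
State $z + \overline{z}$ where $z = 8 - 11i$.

z + conjugate(z) = (a + bi) + (a - bi) = 2a
= 2 * 8 = 16


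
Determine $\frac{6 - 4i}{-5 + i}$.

Multiply numerator and denominator by conjugate (-5 - i):
= (6 - 4i)(-5 - i) / ((-5)^2 + 1^2)
= (-34 + 14i) / 26
Divide through by 2: (-17 + 7i) / 13
= -17/13 + (7/13)i


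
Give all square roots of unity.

ω_k = e^(2πik/2) = cos(2πk/2) + i sin(2πk/2) for k = 0, 1, ..., 1
Roots: 1, -1


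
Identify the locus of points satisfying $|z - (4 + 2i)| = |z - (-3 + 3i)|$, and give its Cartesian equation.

|z - z1| = |z - z2| means z is equidistant from z1 and z2,
i.e. the perpendicular bisector of the segment from (4, 2) to (-3, 3) (midpoint (1/2, 5/2)).
With z = x + yi, square both sides:
(x - 4)^2 + (y - 2)^2 = (x - (-3))^2 + (y - 3)^2
The x^2 and y^2 terms cancel: -14x + 2y = 18 - 20 = -2
Simplify: 7x - y = 1
Locus: Perpendicular bisector of the segment from (4, 2) to (-3, 3): the line 7x - y = 1


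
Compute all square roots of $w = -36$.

|w| = 36, arg(w) = 180°
Root modulus = 36^(1/2) = 6
Root arguments: θ_k = (180° + 360°k)/2 for k = 0, 1, ..., 1
Roots: 6i, -6i


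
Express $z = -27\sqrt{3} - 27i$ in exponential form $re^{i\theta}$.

r = |z| = sqrt((-27*sqrt(3))^2 + (-27)^2) = sqrt(2187 + 729) = sqrt(2916) = 54
θ = arctan(b/a) = arctan(-27/-46.7654) (quadrant-adjusted) = 210° = 7π/6
z = 54e^(i*7π/6)


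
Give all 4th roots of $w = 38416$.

|w| = 38416, arg(w) = 0°
Root modulus = 38416^(1/4) = 14
Root arguments: θ_k = (0° + 360°k)/4 for k = 0, 1, ..., 3
Roots: 14, 14i, -14, -14i


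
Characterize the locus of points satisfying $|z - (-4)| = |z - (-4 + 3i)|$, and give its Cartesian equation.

|z - z1| = |z - z2| means z is equidistant from z1 and z2,
i.e. the perpendicular bisector of the segment from (-4, 0) to (-4, 3) (midpoint (-4, 3/2)).
With z = x + yi, square both sides:
(x - (-4))^2 + (y - 0)^2 = (x - (-4))^2 + (y - 3)^2
The x^2 and y^2 terms cancel: 0x + 6y = 25 - 16 = 9
Simplify: y = 3/2
Locus: Perpendicular bisector of the segment from (-4, 0) to (-4, 3): the line y = 3/2


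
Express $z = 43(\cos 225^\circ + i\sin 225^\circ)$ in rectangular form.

a = r cos θ = 43 * -sqrt(2)/2 = -43*sqrt(2)/2
b = r sin θ = 43 * -sqrt(2)/2 = -43*sqrt(2)/2
z = -43*sqrt(2)/2 - (43*sqrt(2)/2)i


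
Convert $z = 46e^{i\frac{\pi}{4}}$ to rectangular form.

a = r cos θ = 46 * sqrt(2)/2 = 23*sqrt(2)
b = r sin θ = 46 * sqrt(2)/2 = 23*sqrt(2)
z = 23*sqrt(2) + 23*sqrt(2)i


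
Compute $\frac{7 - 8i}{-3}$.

Divisor is real, so divide each part by -3:
= -7/3 + (8/3)i


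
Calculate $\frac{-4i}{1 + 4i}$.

Multiply numerator and denominator by conjugate (1 - 4i):
= (-4i)(1 - 4i) / (1^2 + 4^2)
= (-16 - 4i) / 17
= -16/17 - (4/17)i


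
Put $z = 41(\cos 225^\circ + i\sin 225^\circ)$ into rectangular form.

a = r cos θ = 41 * -sqrt(2)/2 = -41*sqrt(2)/2
b = r sin θ = 41 * -sqrt(2)/2 = -41*sqrt(2)/2
z = -41*sqrt(2)/2 - (41*sqrt(2)/2)i


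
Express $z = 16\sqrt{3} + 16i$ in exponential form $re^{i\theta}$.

r = |z| = sqrt((16*sqrt(3))^2 + (16)^2) = sqrt(768 + 256) = sqrt(1024) = 32
θ = arctan(b/a) = arctan(16/27.7128) (quadrant-adjusted) = 30° = π/6
z = 32e^(i*π/6)


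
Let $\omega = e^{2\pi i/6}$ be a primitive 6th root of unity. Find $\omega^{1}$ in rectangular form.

ω^1 = e^(2πi·1/6) = e^(i·1π/3)
= cos(1π/3) + i sin(1π/3)
= 1/2 + (sqrt(3)/2)i


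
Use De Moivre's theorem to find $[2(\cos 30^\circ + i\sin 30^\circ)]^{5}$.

By De Moivre: z^n = r^n(cos(nθ) + i sin(nθ))
= 2^5(cos(5*30°) + i sin(5*30°))
= 32(cos 150° + i sin 150°)
= -16*sqrt(3) + 16i


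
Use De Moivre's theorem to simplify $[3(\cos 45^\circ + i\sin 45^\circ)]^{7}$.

By De Moivre: z^n = r^n(cos(nθ) + i sin(nθ))
= 3^7(cos(7*45°) + i sin(7*45°))
= 2187(cos 315° + i sin 315°)
= 2187*sqrt(2)/2 - (2187*sqrt(2)/2)i


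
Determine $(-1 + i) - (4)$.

(-1 - 4) + (1 - 0)i = -5 + i


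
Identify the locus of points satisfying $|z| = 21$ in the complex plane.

|z| = 21 means sqrt(x^2 + y^2) = 21
This is a circle of radius 21 centered at the origin


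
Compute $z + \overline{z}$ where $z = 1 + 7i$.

z + conjugate(z) = (a + bi) + (a - bi) = 2a
= 2 * 1 = 2


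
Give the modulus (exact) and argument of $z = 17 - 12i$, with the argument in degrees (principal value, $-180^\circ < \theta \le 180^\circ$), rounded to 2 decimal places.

|z| = sqrt(17^2 + (-12)^2) = sqrt(433)
arg(z) = arctan(b/a) = arctan(-12/17) (quadrant-adjusted) = -35.22°


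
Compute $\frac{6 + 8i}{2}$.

Divisor is real, so divide each part by 2:
= 3 + 4i


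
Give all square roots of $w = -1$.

|w| = 1, arg(w) = 180°
Root modulus = 1^(1/2) = 1
Root arguments: θ_k = (180° + 360°k)/2 for k = 0, 1, ..., 1
Roots: i, -i


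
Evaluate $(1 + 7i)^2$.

(a + bi)^2 = a^2 - b^2 + 2abi
= 1^2 - 7^2 + 2*1*7i
= -48 + 14i


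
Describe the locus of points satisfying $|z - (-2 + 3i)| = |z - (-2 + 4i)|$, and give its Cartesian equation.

|z - z1| = |z - z2| means z is equidistant from z1 and z2,
i.e. the perpendicular bisector of the segment from (-2, 3) to (-2, 4) (midpoint (-2, 7/2)).
With z = x + yi, square both sides:
(x - (-2))^2 + (y - 3)^2 = (x - (-2))^2 + (y - 4)^2
The x^2 and y^2 terms cancel: 0x + 2y = 20 - 13 = 7
Simplify: y = 7/2
Locus: Perpendicular bisector of the segment from (-2, 3) to (-2, 4): the line y = 7/2


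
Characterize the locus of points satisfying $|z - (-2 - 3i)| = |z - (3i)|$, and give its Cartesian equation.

|z - z1| = |z - z2| means z is equidistant from z1 and z2,
i.e. the perpendicular bisector of the segment from (-2, -3) to (0, 3) (midpoint (-1, 0)).
With z = x + yi, square both sides:
(x - (-2))^2 + (y - (-3))^2 = (x - 0)^2 + (y - 3)^2
The x^2 and y^2 terms cancel: 4x + 12y = 9 - 13 = -4
Simplify: x + 3y = -1
Locus: Perpendicular bisector of the segment from (-2, -3) to (0, 3): the line x + 3y = -1


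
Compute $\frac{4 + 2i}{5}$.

Divisor is real, so divide each part by 5:
= 4/5 + (2/5)i


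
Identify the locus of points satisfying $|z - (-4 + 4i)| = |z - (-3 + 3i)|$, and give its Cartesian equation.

|z - z1| = |z - z2| means z is equidistant from z1 and z2,
i.e. the perpendicular bisector of the segment from (-4, 4) to (-3, 3) (midpoint (-7/2, 7/2)).
With z = x + yi, square both sides:
(x - (-4))^2 + (y - 4)^2 = (x - (-3))^2 + (y - 3)^2
The x^2 and y^2 terms cancel: 2x + (-2)y = 18 - 32 = -14
Simplify: x - y = -7
Locus: Perpendicular bisector of the segment from (-4, 4) to (-3, 3): the line x - y = -7


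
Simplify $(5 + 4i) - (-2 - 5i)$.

(5 - (-2)) + (4 - (-5))i = 7 + 9i


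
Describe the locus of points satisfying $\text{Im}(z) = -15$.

Im(z) = y where z = x + yi; the equation y = -15 is satisfied by all points with that y-coordinate
Locus: Horizontal line y = -15


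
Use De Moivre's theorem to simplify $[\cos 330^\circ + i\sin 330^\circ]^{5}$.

By De Moivre: z^n = r^n(cos(nθ) + i sin(nθ))
= 1^5(cos(5*330°) + i sin(5*330°))
= 1(cos 210° + i sin 210°)
= -sqrt(3)/2 - (1/2)i


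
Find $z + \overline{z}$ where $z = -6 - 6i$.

z + conjugate(z) = (a + bi) + (a - bi) = 2a
= 2 * (-6) = -12


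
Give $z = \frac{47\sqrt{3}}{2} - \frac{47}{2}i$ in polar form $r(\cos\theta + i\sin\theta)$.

r = |z| = sqrt(a^2 + b^2) = sqrt((47*sqrt(3)/2)^2 + (-47/2)^2) = sqrt(6627/4 + 2209/4) = sqrt(2209) = 47
θ = arctan(b/a) = arctan(-23.5/40.7032) (quadrant-adjusted) = 330°
z = 47(cos 330° + i sin 330°)


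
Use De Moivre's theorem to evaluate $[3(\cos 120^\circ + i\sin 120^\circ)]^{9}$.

By De Moivre: z^n = r^n(cos(nθ) + i sin(nθ))
= 3^9(cos(9*120°) + i sin(9*120°))
= 19683(cos 0° + i sin 0°)
= 19683


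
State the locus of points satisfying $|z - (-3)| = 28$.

|z - z0| = r describes a circle centered at z0 with radius r
Here z0 = -3 and r = 28
Locus: Circle centered at (-3, 0) with radius 28


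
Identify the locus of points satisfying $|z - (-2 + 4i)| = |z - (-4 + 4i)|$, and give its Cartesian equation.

|z - z1| = |z - z2| means z is equidistant from z1 and z2,
i.e. the perpendicular bisector of the segment from (-2, 4) to (-4, 4) (midpoint (-3, 4)).
With z = x + yi, square both sides:
(x - (-2))^2 + (y - 4)^2 = (x - (-4))^2 + (y - 4)^2
The x^2 and y^2 terms cancel: -4x + 0y = 32 - 20 = 12
Simplify: x = -3
Locus: Perpendicular bisector of the segment from (-2, 4) to (-4, 4): the line x = -3


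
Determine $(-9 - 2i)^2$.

(a + bi)^2 = a^2 - b^2 + 2abi
= (-9)^2 - (-2)^2 + 2*(-9)*(-2)i
= 77 + 36i


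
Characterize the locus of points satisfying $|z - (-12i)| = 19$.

|z - z0| = r describes a circle centered at z0 with radius r
Here z0 = -12i and r = 19
Locus: Circle centered at (0, -12) with radius 19


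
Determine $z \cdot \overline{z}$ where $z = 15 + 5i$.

z * conjugate(z) = |z|^2 = a^2 + b^2
= 15^2 + 5^2 = 250


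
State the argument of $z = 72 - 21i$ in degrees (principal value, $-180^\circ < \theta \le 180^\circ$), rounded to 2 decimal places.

θ = arctan(b/a) = arctan(-21/72) (quadrant-adjusted) = -16.26°


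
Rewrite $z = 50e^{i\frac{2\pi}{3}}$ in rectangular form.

a = r cos θ = 50 * -1/2 = -25
b = r sin θ = 50 * sqrt(3)/2 = 25*sqrt(3)
z = -25 + 25*sqrt(3)i


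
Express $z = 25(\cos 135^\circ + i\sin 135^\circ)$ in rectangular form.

a = r cos θ = 25 * -sqrt(2)/2 = -25*sqrt(2)/2
b = r sin θ = 25 * sqrt(2)/2 = 25*sqrt(2)/2
z = -25*sqrt(2)/2 + (25*sqrt(2)/2)i


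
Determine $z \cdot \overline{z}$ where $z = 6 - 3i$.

z * conjugate(z) = |z|^2 = a^2 + b^2
= 6^2 + (-3)^2 = 45


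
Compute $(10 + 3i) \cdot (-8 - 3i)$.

(a1*a2 - b1*b2) + (a1*b2 + b1*a2)i
= (-80 - (-9)) + (-30 + (-24))i
= -71 - 54i


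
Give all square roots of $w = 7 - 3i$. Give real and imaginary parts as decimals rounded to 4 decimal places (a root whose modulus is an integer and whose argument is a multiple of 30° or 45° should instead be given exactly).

|w| = sqrt(58) ≈ 7.615773, arg(w) ≈ 336.801409°
Root modulus = sqrt(58)^(1/2) ≈ 2.759669
Root arguments: θ_k = (arg(w) + 360°k)/2 for k = 0, 1, ..., 1
Compute each root as (root modulus)(cos θ_k + i sin θ_k) using full-precision intermediates, then round to 4 decimal places.
Roots: -2.7033 + 0.5549i, 2.7033 - 0.5549i


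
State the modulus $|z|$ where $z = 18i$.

|z| = sqrt(a^2 + b^2) = sqrt(0^2 + 18^2) = sqrt(324) = 18


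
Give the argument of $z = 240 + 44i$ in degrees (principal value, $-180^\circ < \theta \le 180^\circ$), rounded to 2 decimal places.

θ = arctan(b/a) = arctan(44/240) (quadrant-adjusted) = 10.39°


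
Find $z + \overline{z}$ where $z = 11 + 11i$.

z + conjugate(z) = (a + bi) + (a - bi) = 2a
= 2 * 11 = 22


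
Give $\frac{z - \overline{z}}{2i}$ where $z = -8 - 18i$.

z - conjugate(z) = 2bi
(z - conjugate(z))/(2i) = 2bi/(2i) = b = -18


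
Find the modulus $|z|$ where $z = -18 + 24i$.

|z| = sqrt(a^2 + b^2) = sqrt((-18)^2 + 24^2) = sqrt(900) = 30
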